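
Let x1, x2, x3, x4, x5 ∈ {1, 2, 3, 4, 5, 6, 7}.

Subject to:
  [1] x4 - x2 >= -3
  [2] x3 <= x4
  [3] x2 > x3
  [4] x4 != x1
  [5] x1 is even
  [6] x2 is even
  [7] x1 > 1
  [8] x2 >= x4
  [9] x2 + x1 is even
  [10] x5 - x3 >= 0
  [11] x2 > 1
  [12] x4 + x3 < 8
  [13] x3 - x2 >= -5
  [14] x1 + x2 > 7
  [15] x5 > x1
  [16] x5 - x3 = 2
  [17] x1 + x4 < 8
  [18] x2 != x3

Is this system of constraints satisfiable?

Satisfiable

One satisfying assignment is x1 = 4, x2 = 6, x3 = 3, x4 = 3, x5 = 5.
For the less obvious constraints — constraint 1: x4 - x2 = -3; constraint 10: x5 - x3 = 2 — and the others hold by inspection.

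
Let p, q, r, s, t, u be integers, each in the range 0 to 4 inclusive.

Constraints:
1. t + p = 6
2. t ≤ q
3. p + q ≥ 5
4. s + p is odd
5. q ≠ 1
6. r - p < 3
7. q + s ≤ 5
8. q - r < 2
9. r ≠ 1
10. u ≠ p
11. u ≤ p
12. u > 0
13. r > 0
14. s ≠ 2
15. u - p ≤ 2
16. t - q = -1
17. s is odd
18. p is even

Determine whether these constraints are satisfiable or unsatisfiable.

Satisfiable

Try p = 4, q = 3, r = 4, s = 1, t = 2, u = 3.
Check constraint 1: t + p = 6; constraint 3: p + q = 7; constraint 6: r - p = 0. The remaining constraints are straightforward to verify.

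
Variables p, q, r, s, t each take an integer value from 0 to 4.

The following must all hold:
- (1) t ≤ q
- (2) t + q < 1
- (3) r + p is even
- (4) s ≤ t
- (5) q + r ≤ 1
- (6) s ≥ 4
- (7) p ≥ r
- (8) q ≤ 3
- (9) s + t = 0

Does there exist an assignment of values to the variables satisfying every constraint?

Unsatisfiable

From constraints 4 and 6: t ≥ s and s ≥ 4, so t ≥ 4. From constraints 1 and 8: t ≤ q and q ≤ 3, so t ≤ 3. But 3 < 4, so no value of t works.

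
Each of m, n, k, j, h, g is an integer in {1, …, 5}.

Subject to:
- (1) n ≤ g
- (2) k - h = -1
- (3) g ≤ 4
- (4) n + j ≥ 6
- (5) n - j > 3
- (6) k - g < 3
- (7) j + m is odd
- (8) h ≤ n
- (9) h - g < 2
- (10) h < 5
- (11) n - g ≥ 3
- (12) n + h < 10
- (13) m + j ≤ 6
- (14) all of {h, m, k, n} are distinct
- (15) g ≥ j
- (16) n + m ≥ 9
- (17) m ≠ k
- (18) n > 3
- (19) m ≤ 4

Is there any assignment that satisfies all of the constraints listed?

From constraints 1 and 3: n ≤ g ≤ 4. From constraint 19: m ≤ 4. Hence n + m ≤ 8. But constraint 16 requires n + m ≥ 9, and 9 > 8. Contradiction.

Unsatisfiable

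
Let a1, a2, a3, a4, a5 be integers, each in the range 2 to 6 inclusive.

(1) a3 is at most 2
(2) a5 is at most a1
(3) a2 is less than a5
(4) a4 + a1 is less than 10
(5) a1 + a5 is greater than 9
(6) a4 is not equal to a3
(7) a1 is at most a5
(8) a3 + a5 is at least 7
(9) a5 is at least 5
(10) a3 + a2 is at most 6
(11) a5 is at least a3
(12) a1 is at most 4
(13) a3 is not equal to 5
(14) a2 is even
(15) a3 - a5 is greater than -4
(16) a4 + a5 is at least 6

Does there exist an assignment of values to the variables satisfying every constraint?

From constraint 1: a3 ≤ 2. From constraints 2 and 12: a5 ≤ a1 ≤ 4. Hence a3 + a5 ≤ 6. But constraint 8 requires a3 + a5 ≥ 7, and 7 > 6. Contradiction.

Unsatisfiable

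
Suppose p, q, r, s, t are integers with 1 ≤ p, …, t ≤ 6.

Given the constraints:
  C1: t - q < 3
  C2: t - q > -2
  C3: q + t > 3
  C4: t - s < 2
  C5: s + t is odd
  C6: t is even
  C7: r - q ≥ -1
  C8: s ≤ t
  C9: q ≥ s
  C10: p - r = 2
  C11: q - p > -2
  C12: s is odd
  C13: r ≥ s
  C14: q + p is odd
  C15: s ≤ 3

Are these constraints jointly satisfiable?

Take p = 3, q = 2, r = 1, s = 1, t = 2. Then constraint 1: t - q = 0; constraint 2: t - q = 0; constraint 3: q + t = 4, and every other listed constraint is also met.

Satisfiable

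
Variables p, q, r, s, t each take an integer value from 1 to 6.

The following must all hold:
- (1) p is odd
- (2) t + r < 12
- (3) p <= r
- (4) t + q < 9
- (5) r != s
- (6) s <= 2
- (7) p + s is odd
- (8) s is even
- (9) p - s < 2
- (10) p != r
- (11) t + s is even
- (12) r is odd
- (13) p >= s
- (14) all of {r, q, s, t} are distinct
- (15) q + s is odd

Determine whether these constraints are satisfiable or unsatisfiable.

Satisfiable

The assignment p = 3, q = 1, r = 5, s = 2, t = 6 works:
  constraint 2 holds since t + r = 11.
  constraint 4 holds since t + q = 7.
  constraint 9 holds since p - s = 1.
The rest check out directly.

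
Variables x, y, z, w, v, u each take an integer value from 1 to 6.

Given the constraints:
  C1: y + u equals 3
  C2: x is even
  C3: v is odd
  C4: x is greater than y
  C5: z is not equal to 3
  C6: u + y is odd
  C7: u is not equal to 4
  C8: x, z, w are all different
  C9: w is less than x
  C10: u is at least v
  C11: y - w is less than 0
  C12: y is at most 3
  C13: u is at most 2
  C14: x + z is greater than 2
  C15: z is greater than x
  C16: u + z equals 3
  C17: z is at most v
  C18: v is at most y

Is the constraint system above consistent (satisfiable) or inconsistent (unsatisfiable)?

Unsatisfiable

Constraints 9, 11, 15, 17, and 18 give y < w, w < x, x < z, z ≤ v, v ≤ y. Chaining: y < w < x < z ≤ v ≤ y, which forces y < y — impossible.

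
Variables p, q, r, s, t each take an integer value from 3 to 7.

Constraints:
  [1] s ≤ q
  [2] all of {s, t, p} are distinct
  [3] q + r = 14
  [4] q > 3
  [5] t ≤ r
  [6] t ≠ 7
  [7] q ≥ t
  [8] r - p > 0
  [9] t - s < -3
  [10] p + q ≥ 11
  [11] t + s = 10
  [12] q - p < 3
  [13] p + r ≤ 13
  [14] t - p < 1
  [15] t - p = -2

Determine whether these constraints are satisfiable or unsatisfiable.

Setting (p, q, r, s, t) = (5, 7, 7, 7, 3) satisfies everything: constraint 3: q + r = 14; constraint 8: r - p = 2; constraint 9: t - s = -4, and the others follow.

Satisfiable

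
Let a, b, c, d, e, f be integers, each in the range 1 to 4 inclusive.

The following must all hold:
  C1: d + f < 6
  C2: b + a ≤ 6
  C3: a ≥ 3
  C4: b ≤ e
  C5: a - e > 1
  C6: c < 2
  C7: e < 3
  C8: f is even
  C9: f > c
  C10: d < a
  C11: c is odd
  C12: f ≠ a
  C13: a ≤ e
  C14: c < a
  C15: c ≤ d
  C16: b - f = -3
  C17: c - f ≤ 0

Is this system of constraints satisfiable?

Unsatisfiable

From constraints 3 and 13: e ≥ a and a ≥ 3, so e ≥ 3. From constraint 7: e ≤ 2. But 2 < 3, so no value of e works.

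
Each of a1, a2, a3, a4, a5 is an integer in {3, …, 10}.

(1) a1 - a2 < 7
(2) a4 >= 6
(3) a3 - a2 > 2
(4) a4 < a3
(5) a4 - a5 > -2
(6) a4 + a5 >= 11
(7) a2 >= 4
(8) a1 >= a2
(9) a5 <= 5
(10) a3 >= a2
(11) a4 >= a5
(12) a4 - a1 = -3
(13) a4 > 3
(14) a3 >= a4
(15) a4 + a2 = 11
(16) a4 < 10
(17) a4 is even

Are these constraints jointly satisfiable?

Satisfiable

One satisfying assignment is a1 = 9, a2 = 5, a3 = 9, a4 = 6, a5 = 5.
For the less obvious constraints — constraint 1: a1 - a2 = 4; constraint 3: a3 - a2 = 4 — and the others hold by inspection.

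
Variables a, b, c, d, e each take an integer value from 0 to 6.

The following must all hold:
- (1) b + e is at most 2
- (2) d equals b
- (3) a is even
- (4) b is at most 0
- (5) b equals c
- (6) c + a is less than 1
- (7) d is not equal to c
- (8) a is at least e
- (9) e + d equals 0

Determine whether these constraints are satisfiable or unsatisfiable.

From constraints 2 and 5, d = b = c, so d = c. But constraint 7 says d ≠ c. Contradiction.

Unsatisfiable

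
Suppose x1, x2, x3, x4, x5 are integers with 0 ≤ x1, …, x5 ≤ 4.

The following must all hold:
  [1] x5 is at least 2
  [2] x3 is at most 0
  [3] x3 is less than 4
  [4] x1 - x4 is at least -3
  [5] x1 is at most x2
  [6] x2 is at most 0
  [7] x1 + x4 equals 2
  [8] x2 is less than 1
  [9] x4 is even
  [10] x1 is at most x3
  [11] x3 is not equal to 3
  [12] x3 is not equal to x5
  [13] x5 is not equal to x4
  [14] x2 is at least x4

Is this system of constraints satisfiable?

Unsatisfiable

From constraints 2 and 10: x1 ≤ x3 ≤ 0. From constraints 6 and 14: x4 ≤ x2 ≤ 0. Hence x1 + x4 ≤ 0. But constraint 7 requires x1 + x4 = 2, and 2 > 0. Contradiction.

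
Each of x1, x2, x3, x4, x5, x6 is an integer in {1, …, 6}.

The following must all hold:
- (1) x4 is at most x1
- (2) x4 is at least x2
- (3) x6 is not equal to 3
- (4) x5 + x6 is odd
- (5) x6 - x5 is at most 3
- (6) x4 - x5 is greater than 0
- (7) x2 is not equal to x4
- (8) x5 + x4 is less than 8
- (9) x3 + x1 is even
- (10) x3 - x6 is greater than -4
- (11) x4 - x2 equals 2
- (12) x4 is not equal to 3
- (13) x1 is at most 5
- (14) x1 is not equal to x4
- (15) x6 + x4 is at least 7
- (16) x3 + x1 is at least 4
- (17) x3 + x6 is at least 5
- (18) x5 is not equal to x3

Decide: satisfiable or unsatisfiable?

Try x1 = 5, x2 = 2, x3 = 1, x4 = 4, x5 = 3, x6 = 4.
Check constraint 5: x6 - x5 = 1; constraint 6: x4 - x5 = 1; constraint 8: x5 + x4 = 7. The remaining constraints are straightforward to verify.

Satisfiable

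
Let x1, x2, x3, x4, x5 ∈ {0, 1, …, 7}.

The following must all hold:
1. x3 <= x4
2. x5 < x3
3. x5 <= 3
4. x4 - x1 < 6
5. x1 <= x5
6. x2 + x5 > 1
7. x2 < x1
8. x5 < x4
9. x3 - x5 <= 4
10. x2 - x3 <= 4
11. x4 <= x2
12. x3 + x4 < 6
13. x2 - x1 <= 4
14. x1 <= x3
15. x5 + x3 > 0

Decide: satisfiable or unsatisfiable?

Unsatisfiable

Constraints 1, 2, 5, 7, and 11 give x2 < x1, x1 ≤ x5, x5 < x3, x3 ≤ x4, x4 ≤ x2. Chaining: x2 < x1 ≤ x5 < x3 ≤ x4 ≤ x2, which forces x2 < x2 — impossible.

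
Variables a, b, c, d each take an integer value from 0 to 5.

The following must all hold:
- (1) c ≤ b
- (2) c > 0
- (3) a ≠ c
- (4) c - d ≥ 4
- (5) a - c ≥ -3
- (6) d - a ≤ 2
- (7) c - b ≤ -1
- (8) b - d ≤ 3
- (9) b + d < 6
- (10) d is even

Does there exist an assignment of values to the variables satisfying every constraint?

Unsatisfiable

Constraints 4, 7, and 8 give c − d ≥ 4, d − b ≥ -3, b − c ≥ 1.
Adding all 3 inequalities: the left sides telescope to 0, and the right sides sum to 4 + (-3) + 1 = 2. So 0 ≥ 2, which is false.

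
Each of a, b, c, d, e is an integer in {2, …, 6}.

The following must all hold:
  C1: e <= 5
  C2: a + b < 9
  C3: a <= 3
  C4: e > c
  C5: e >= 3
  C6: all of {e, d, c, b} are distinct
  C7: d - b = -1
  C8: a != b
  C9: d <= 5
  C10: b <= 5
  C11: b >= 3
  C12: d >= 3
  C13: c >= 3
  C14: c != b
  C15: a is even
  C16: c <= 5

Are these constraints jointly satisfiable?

Constraints 1, 5, 9, 10, 11, 12, 13, and 16 confine each of e, d, c, b to the 3 values {3, …, 5}.
Constraint 6 requires all 4 of them to be distinct, but only 3 values are available — impossible by the pigeonhole principle.

Unsatisfiable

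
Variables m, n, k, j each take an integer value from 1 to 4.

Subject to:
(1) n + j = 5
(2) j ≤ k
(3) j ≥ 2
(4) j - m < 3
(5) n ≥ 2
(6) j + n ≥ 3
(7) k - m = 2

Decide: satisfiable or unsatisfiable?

Satisfiable

Take m = 2, n = 3, k = 4, j = 2. Then constraint 1: n + j = 5; constraint 4: j - m = 0, and every other listed constraint is also met.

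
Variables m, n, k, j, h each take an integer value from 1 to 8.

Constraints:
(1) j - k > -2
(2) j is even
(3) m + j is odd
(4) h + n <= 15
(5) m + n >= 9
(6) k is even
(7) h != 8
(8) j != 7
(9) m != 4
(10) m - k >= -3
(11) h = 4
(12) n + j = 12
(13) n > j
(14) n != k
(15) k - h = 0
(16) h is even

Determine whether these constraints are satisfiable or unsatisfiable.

Setting (m, n, k, j, h) = (3, 8, 4, 4, 4) satisfies everything: constraint 1: j - k = 0; constraint 4: h + n = 12; constraint 5: m + n = 11, and the others follow.

Satisfiable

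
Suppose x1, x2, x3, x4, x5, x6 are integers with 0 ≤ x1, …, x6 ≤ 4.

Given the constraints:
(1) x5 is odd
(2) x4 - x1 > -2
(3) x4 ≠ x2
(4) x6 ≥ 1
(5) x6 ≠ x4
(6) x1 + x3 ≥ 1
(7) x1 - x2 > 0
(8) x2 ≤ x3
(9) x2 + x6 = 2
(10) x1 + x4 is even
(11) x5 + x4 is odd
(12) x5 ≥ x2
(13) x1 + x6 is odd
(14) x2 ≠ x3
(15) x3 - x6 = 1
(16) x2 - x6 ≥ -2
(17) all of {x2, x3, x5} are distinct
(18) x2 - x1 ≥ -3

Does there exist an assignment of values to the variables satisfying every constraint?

The assignment x1 = 2, x2 = 1, x3 = 2, x4 = 2, x5 = 3, x6 = 1 works:
  constraint 2 holds since x4 - x1 = 0.
  constraint 6 holds since x1 + x3 = 4.
  constraint 7 holds since x1 - x2 = 1.
The rest check out directly.

Satisfiable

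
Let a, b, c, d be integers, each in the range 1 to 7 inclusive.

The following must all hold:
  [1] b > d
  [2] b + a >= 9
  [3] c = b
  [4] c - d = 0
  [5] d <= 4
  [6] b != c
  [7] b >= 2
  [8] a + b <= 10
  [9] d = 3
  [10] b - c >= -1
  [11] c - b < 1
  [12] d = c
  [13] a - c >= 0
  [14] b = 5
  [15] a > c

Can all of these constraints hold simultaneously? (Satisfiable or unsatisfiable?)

Constraint 9 fixes d = 3 and constraint 14 fixes b = 5. Constraints 3 and 12 give d = c = b, so d = b. But 3 ≠ 5 — contradiction.

Unsatisfiable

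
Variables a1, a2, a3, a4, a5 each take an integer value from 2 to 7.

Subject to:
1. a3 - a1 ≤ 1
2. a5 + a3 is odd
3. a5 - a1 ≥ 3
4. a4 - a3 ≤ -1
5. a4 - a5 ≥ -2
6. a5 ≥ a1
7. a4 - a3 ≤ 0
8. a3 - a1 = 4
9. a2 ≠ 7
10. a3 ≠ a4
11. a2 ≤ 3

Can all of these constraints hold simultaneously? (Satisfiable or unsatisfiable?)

Constraints 1, 3, 4, and 5 give a5 − a1 ≥ 3, a1 − a3 ≥ -1, a3 − a4 ≥ 1, a4 − a5 ≥ -2.
Adding all 4 inequalities: the left sides telescope to 0, and the right sides sum to 3 + (-1) + 1 + (-2) = 1. So 0 ≥ 1, which is false.

Unsatisfiable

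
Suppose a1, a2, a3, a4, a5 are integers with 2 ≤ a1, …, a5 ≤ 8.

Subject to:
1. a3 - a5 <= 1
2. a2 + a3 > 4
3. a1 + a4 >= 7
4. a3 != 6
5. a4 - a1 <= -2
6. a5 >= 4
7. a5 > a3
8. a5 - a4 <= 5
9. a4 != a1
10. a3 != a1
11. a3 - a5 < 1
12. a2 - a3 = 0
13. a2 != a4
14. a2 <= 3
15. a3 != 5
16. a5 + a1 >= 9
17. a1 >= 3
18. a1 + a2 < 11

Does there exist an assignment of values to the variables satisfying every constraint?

Satisfiable

Setting (a1, a2, a3, a4, a5) = (7, 3, 3, 2, 5) satisfies everything: constraint 1: a3 - a5 = -2; constraint 2: a2 + a3 = 6, and the others follow.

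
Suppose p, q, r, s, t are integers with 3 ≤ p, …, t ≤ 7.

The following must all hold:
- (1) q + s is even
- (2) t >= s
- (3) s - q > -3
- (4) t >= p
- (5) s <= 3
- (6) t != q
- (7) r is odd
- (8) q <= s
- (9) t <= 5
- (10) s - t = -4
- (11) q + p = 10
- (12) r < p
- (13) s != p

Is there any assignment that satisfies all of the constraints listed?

Unsatisfiable

From constraints 5 and 8: q ≤ s ≤ 3. From constraints 4 and 9: p ≤ t ≤ 5. Hence q + p ≤ 8. But constraint 11 requires q + p = 10, and 10 > 8. Contradiction.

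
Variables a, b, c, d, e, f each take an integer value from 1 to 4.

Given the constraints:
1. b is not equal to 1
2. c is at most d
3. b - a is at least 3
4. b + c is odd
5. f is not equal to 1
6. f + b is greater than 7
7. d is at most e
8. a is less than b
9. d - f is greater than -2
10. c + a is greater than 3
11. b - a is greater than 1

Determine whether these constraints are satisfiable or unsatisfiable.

Satisfiable

Take a = 1, b = 4, c = 3, d = 3, e = 4, f = 4. Then constraint 3: b - a = 3; constraint 6: f + b = 8; constraint 9: d - f = -1, and every other listed constraint is also met.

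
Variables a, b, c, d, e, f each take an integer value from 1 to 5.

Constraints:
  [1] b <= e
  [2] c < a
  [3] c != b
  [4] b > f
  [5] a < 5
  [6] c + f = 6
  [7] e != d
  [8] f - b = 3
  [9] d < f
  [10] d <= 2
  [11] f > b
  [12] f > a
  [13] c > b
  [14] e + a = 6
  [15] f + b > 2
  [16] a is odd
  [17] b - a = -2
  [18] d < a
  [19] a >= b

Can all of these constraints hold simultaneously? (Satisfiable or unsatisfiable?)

Constraints 2, 4, 12, and 13 give c < a, a < f, f < b, b < c. Chaining: c < a < f < b < c, which forces c < c — impossible.

Unsatisfiable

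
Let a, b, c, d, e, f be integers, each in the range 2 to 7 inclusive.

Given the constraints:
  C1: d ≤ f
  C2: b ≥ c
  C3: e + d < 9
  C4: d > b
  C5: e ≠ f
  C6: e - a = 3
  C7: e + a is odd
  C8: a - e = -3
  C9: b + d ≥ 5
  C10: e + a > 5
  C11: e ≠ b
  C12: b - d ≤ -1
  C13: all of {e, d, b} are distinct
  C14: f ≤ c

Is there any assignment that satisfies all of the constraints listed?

Unsatisfiable

Constraints 1, 2, 4, and 14 give d ≤ f, f ≤ c, c ≤ b, b < d. Chaining: d ≤ f ≤ c ≤ b < d, which forces d < d — impossible.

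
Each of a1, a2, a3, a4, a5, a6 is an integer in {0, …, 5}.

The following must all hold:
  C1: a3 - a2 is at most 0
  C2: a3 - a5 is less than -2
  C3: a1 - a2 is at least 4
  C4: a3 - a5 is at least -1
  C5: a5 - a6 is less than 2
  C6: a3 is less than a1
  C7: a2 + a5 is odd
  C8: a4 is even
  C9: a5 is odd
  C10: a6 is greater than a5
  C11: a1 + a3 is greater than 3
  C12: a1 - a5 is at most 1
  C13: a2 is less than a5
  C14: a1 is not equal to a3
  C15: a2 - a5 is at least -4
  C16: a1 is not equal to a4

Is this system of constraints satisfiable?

Unsatisfiable

Constraints 1, 3, 4, and 12 give a5 − a1 ≥ -1, a1 − a2 ≥ 4, a2 − a3 ≥ 0, a3 − a5 ≥ -1.
Adding all 4 inequalities: the left sides telescope to 0, and the right sides sum to (-1) + 4 + 0 + (-1) = 2. So 0 ≥ 2, which is false.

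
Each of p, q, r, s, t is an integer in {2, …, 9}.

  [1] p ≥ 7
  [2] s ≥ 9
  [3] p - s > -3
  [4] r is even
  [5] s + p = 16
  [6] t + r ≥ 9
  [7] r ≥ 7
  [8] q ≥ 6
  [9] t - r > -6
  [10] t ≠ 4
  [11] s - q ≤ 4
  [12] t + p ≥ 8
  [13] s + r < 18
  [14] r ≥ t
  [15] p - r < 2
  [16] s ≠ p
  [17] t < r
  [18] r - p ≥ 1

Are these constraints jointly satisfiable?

Satisfiable

Take p = 7, q = 8, r = 8, s = 9, t = 3. Then constraint 3: p - s = -2; constraint 5: s + p = 16, and every other listed constraint is also met.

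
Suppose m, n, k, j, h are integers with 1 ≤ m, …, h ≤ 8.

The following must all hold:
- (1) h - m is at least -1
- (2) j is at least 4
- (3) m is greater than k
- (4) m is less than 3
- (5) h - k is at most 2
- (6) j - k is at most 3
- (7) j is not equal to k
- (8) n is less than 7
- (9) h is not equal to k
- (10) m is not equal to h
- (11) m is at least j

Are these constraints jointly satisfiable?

From constraints 2 and 11: m ≥ j and j ≥ 4, so m ≥ 4. From constraint 4: m ≤ 2. But 2 < 4, so no value of m works.

Unsatisfiable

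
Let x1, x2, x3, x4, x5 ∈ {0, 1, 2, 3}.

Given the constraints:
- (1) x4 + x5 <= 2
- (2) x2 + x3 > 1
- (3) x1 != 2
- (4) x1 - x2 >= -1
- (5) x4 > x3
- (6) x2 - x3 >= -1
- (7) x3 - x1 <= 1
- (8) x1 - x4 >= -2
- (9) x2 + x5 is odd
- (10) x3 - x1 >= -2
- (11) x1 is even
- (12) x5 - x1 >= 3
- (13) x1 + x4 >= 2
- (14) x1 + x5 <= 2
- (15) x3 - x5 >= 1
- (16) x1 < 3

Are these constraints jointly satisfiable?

Constraints 4, 6, 12, and 15 give x1 − x2 ≥ -1, x2 − x3 ≥ -1, x3 − x5 ≥ 1, x5 − x1 ≥ 3.
Adding all 4 inequalities: the left sides telescope to 0, and the right sides sum to (-1) + (-1) + 1 + 3 = 2. So 0 ≥ 2, which is false.

Unsatisfiable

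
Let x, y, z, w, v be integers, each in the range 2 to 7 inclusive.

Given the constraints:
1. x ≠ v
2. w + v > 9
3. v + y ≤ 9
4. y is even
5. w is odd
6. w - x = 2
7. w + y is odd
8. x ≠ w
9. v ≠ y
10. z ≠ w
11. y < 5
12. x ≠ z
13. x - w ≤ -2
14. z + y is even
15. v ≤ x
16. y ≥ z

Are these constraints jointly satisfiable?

Satisfiable

One satisfying assignment is x = 5, y = 2, z = 2, w = 7, v = 4.
For the less obvious constraints — constraint 2: w + v = 11; constraint 3: v + y = 6 — and the others hold by inspection.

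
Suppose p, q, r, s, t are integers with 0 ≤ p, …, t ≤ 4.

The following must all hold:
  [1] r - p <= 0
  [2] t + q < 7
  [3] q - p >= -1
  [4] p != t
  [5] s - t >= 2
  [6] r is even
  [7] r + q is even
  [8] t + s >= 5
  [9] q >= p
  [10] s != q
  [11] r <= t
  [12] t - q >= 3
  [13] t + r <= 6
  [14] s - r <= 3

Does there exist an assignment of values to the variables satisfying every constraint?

Unsatisfiable

Constraints 1, 3, 5, 12, and 14 give t − q ≥ 3, q − p ≥ -1, p − r ≥ 0, r − s ≥ -3, s − t ≥ 2.
Adding all 5 inequalities: the left sides telescope to 0, and the right sides sum to 3 + (-1) + 0 + (-3) + 2 = 1. So 0 ≥ 1, which is false.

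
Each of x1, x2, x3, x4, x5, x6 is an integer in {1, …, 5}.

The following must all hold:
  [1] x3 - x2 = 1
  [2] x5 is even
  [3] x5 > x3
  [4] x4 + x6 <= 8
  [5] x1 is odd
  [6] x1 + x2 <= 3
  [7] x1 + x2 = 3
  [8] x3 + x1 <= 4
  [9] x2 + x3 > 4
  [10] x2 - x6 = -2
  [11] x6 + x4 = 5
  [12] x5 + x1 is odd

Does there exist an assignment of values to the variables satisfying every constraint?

Satisfiable

Try x1 = 1, x2 = 2, x3 = 3, x4 = 1, x5 = 4, x6 = 4.
Check constraint 1: x3 - x2 = 1; constraint 4: x4 + x6 = 5. The remaining constraints are straightforward to verify.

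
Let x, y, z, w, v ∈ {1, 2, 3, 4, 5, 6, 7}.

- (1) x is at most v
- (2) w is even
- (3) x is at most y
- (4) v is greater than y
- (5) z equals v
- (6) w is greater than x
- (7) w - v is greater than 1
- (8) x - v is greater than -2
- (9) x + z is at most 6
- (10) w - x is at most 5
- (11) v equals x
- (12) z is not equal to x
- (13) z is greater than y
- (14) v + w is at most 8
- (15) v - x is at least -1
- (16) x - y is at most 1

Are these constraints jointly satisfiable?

Unsatisfiable

From constraints 5 and 11, z = v = x, so z = x. But constraint 12 says z ≠ x. Contradiction.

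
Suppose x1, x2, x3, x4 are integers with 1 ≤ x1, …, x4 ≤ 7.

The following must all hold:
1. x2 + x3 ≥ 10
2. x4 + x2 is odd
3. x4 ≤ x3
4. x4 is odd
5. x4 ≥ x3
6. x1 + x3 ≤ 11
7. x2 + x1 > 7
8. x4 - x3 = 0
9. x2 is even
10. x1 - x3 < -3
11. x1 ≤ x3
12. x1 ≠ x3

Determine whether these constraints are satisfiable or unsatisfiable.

Setting (x1, x2, x3, x4) = (2, 6, 7, 7) satisfies everything: constraint 1: x2 + x3 = 13; constraint 6: x1 + x3 = 9; constraint 7: x2 + x1 = 8, and the others follow.

Satisfiable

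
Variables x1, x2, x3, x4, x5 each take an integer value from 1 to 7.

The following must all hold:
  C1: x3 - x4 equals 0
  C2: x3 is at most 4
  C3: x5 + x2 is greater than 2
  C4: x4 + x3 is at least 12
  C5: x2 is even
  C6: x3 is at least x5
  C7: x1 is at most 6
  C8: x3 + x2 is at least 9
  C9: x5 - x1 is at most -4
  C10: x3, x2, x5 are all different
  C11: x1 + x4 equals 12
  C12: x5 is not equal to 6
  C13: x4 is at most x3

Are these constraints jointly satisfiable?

Unsatisfiable

From constraint 7: x1 ≤ 6. From constraints 2 and 13: x4 ≤ x3 ≤ 4. Hence x1 + x4 ≤ 10. But constraint 11 requires x1 + x4 = 12, and 12 > 10. Contradiction.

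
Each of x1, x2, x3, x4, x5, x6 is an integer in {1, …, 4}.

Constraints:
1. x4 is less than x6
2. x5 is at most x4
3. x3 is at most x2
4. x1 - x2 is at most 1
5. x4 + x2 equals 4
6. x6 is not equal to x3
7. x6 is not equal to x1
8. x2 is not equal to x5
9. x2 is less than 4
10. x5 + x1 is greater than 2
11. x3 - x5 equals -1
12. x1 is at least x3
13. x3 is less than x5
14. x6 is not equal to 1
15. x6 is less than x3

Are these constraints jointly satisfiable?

Constraints 1, 2, 13, and 15 give x5 ≤ x4, x4 < x6, x6 < x3, x3 < x5. Chaining: x5 ≤ x4 < x6 < x3 < x5, which forces x5 < x5 — impossible.

Unsatisfiable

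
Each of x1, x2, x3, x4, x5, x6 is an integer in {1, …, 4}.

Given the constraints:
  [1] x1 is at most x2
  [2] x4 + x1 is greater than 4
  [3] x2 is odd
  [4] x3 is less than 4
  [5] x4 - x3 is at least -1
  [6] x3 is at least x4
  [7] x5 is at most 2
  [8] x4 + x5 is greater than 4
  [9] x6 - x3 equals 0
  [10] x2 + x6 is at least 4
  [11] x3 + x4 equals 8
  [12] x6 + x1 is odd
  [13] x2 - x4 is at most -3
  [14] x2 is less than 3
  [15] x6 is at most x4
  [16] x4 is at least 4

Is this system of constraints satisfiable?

From constraints 6 and 16: x3 ≥ x4 and x4 ≥ 4, so x3 ≥ 4. From constraint 4: x3 ≤ 3. But 3 < 4, so no value of x3 works.

Unsatisfiable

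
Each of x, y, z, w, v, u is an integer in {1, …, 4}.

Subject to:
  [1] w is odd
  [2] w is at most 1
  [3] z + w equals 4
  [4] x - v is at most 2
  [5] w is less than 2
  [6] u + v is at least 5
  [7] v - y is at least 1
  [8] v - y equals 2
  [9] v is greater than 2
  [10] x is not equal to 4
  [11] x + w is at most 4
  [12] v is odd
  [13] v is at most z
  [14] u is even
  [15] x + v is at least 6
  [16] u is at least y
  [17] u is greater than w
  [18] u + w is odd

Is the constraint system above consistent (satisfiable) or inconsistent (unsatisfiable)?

Try x = 3, y = 1, z = 3, w = 1, v = 3, u = 4.
Check constraint 3: z + w = 4; constraint 4: x - v = 0. The remaining constraints are straightforward to verify.

Satisfiable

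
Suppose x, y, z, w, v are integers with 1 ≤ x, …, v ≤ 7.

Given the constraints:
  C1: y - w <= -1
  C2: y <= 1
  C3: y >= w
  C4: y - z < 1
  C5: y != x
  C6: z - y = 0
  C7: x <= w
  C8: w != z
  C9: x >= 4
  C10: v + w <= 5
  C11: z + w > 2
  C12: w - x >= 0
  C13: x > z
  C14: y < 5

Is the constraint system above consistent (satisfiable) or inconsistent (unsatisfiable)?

From constraints 7 and 9: w ≥ x and x ≥ 4, so w ≥ 4. From constraints 2 and 3: w ≤ y and y ≤ 1, so w ≤ 1. But 1 < 4, so no value of w works.

Unsatisfiable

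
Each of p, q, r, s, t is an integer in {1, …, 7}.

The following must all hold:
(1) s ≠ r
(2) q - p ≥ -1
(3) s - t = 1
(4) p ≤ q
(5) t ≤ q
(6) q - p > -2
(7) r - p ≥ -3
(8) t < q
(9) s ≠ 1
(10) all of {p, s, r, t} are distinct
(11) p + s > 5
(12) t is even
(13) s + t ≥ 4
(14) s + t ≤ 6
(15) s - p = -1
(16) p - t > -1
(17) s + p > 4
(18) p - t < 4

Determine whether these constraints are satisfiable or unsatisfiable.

One satisfying assignment is p = 4, q = 5, r = 1, s = 3, t = 2.
For the less obvious constraints — constraint 2: q - p = 1; constraint 3: s - t = 1 — and the others hold by inspection.

Satisfiable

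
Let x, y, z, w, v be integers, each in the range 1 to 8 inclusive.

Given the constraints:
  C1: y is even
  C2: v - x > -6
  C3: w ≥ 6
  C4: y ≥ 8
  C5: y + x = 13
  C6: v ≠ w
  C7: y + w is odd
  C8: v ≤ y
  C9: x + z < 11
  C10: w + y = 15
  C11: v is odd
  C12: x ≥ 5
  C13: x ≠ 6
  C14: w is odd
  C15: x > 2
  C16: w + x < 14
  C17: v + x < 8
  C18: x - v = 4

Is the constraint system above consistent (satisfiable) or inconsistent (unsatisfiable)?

Setting (x, y, z, w, v) = (5, 8, 4, 7, 1) satisfies everything: constraint 2: v - x = -4; constraint 5: y + x = 13; constraint 9: x + z = 9, and the others follow.

Satisfiable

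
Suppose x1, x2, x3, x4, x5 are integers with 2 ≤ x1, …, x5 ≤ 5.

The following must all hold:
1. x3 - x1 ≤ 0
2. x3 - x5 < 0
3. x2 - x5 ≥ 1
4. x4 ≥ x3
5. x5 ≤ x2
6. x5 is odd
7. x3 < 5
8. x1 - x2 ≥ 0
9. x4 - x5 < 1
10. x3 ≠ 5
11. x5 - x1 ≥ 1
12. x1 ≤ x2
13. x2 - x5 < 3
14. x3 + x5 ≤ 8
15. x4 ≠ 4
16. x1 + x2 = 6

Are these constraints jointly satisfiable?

Unsatisfiable

Constraints 3, 8, and 11 give x1 − x2 ≥ 0, x2 − x5 ≥ 1, x5 − x1 ≥ 1.
Adding all 3 inequalities: the left sides telescope to 0, and the right sides sum to 0 + 1 + 1 = 2. So 0 ≥ 2, which is false.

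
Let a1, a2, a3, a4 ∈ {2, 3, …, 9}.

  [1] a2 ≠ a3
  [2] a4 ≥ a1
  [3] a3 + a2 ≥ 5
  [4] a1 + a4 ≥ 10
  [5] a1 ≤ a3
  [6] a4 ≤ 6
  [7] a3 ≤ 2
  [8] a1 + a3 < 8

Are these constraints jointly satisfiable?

From constraints 5 and 7: a1 ≤ a3 ≤ 2. From constraint 6: a4 ≤ 6. Hence a1 + a4 ≤ 8. But constraint 4 requires a1 + a4 ≥ 10, and 10 > 8. Contradiction.

Unsatisfiable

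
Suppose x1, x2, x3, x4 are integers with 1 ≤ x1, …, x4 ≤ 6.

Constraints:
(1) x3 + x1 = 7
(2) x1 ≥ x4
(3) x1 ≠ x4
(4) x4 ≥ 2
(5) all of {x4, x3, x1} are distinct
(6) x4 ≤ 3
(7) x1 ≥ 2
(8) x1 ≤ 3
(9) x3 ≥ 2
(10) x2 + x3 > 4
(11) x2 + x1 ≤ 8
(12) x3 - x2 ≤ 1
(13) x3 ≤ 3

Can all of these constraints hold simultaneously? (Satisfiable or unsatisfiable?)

Constraints 4, 6, 7, 8, 9, and 13 confine each of x4, x3, x1 to the 2 values {2, 3}.
Constraint 5 requires all 3 of them to be distinct, but only 2 values are available — impossible by the pigeonhole principle.

Unsatisfiable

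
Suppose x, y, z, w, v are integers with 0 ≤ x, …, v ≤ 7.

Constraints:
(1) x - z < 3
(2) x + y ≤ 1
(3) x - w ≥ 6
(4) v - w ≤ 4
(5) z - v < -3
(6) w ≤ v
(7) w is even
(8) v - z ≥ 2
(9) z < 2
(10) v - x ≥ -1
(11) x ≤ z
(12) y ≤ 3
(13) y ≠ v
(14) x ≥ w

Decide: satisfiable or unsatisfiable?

Unsatisfiable

Constraints 3, 4, and 10 give x − w ≥ 6, w − v ≥ -4, v − x ≥ -1.
Adding all 3 inequalities: the left sides telescope to 0, and the right sides sum to 6 + (-4) + (-1) = 1. So 0 ≥ 1, which is false.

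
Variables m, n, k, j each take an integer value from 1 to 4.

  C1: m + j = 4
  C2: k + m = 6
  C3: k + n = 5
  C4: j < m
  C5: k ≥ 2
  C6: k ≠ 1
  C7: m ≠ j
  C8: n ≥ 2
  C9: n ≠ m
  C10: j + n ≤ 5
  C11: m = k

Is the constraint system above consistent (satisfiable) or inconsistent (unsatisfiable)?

Try m = 3, n = 2, k = 3, j = 1.
Check constraint 1: m + j = 4; constraint 2: k + m = 6; constraint 3: k + n = 5. The remaining constraints are straightforward to verify.

Satisfiable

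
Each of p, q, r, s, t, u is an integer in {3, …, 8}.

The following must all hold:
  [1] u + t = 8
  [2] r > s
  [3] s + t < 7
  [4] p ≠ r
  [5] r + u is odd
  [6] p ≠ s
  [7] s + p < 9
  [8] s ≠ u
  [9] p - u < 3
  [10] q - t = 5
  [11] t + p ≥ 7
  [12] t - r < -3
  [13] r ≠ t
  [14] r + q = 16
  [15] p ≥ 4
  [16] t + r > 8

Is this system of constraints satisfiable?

Satisfiable

Take p = 5, q = 8, r = 8, s = 3, t = 3, u = 5. Then constraint 1: u + t = 8; constraint 3: s + t = 6; constraint 7: s + p = 8, and every other listed constraint is also met.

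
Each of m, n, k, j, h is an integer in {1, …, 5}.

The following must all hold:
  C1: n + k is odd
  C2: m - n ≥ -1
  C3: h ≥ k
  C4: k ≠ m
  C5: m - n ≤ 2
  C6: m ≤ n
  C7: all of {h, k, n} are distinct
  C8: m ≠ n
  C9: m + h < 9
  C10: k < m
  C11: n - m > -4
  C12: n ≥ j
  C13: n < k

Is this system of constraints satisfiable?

Unsatisfiable

Constraints 6, 10, and 13 give k < m, m ≤ n, n < k. Chaining: k < m ≤ n < k, which forces k < k — impossible.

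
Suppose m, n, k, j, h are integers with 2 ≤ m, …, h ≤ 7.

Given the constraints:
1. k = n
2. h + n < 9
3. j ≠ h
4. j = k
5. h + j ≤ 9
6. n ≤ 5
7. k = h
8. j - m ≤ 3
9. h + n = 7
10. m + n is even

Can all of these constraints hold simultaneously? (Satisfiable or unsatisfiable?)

From constraints 4 and 7, j = k = h, so j = h. But constraint 3 says j ≠ h. Contradiction.

Unsatisfiable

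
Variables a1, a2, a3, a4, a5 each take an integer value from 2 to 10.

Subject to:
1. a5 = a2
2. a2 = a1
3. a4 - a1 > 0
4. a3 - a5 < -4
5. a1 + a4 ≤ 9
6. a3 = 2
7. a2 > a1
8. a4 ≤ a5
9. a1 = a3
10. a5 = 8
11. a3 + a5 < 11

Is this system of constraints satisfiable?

Unsatisfiable

Constraint 10 fixes a5 = 8 and constraint 6 fixes a3 = 2. Constraints 1, 2, and 9 give a5 = a2 = a1 = a3, so a5 = a3. But 8 ≠ 2 — contradiction.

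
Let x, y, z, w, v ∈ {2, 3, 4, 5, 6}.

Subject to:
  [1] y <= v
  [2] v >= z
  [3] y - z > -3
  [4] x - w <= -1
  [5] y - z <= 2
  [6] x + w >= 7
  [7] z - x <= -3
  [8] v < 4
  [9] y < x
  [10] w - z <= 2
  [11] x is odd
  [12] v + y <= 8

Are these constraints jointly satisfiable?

Constraints 4, 7, and 10 give z − w ≥ -2, w − x ≥ 1, x − z ≥ 3.
Adding all 3 inequalities: the left sides telescope to 0, and the right sides sum to (-2) + 1 + 3 = 2. So 0 ≥ 2, which is false.

Unsatisfiable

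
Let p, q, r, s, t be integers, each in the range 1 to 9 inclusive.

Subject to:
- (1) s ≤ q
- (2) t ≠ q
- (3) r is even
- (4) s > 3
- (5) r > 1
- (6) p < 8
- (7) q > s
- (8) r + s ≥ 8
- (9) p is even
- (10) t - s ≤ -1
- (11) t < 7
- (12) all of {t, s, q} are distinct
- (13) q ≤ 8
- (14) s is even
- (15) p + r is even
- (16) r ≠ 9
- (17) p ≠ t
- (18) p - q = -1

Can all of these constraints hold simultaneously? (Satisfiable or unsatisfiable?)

Satisfiable

One satisfying assignment is p = 6, q = 7, r = 2, s = 6, t = 3.
For the less obvious constraints — constraint 8: r + s = 8; constraint 10: t - s = -3 — and the others hold by inspection.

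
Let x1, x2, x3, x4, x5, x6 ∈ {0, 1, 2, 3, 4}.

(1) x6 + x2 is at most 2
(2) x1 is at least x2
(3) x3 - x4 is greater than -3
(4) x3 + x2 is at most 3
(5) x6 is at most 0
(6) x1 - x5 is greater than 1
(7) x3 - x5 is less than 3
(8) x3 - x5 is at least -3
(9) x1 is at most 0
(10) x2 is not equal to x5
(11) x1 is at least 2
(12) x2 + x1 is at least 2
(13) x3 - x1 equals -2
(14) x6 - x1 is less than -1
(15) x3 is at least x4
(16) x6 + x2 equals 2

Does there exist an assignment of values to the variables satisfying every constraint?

From constraint 5: x6 ≤ 0. From constraints 2 and 9: x2 ≤ x1 ≤ 0. Hence x6 + x2 ≤ 0. But constraint 16 requires x6 + x2 = 2, and 2 > 0. Contradiction.

Unsatisfiable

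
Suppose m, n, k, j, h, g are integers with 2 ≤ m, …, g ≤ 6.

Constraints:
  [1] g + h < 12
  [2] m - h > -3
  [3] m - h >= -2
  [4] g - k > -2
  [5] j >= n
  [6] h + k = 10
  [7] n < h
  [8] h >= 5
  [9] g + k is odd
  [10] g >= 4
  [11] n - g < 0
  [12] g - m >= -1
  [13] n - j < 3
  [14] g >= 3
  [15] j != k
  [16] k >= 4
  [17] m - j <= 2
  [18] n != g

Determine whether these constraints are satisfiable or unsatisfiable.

Satisfiable

One satisfying assignment is m = 5, n = 3, k = 5, j = 3, h = 5, g = 6.
For the less obvious constraints — constraint 1: g + h = 11; constraint 2: m - h = 0; constraint 3: m - h = 0 — and the others hold by inspection.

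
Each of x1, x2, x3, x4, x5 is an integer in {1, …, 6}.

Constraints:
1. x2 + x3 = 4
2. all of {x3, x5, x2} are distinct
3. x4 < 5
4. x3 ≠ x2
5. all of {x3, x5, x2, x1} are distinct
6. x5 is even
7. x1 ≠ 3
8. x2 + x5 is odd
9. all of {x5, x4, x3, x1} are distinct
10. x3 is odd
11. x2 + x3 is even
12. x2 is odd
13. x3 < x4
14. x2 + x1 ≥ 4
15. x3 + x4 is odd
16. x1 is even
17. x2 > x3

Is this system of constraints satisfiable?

Take x1 = 4, x2 = 3, x3 = 1, x4 = 2, x5 = 6. Then constraint 1: x2 + x3 = 4; constraint 2: values 1, 6, 3 are distinct; constraint 14: x2 + x1 = 7, and every other listed constraint is also met.

Satisfiable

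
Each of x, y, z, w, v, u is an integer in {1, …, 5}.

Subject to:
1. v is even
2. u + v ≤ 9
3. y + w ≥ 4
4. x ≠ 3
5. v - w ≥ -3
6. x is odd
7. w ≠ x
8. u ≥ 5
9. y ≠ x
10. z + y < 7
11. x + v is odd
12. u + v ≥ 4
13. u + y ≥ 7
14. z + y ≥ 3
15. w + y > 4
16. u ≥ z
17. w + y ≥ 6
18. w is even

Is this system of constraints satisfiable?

Try x = 1, y = 2, z = 2, w = 4, v = 2, u = 5.
Check constraint 2: u + v = 7; constraint 3: y + w = 6; constraint 5: v - w = -2. The remaining constraints are straightforward to verify.

Satisfiable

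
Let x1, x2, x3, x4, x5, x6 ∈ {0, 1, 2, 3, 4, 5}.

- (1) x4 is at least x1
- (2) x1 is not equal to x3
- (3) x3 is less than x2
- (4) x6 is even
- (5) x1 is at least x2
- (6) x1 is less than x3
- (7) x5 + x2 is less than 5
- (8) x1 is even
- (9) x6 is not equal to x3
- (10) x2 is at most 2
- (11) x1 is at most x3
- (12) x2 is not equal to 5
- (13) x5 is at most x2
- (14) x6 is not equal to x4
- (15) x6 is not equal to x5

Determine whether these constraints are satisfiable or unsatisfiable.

Constraints 3, 5, and 6 give x3 < x2, x2 ≤ x1, x1 < x3. Chaining: x3 < x2 ≤ x1 < x3, which forces x3 < x3 — impossible.

Unsatisfiable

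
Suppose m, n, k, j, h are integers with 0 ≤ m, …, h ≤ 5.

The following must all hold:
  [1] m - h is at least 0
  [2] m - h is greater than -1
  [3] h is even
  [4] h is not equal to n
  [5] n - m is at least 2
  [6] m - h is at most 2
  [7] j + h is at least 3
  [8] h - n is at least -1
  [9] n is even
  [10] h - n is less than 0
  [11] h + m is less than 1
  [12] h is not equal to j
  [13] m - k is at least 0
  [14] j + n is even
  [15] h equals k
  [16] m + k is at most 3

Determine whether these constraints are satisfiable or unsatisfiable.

Unsatisfiable

Constraints 1, 5, and 8 give h − n ≥ -1, n − m ≥ 2, m − h ≥ 0.
Adding all 3 inequalities: the left sides telescope to 0, and the right sides sum to (-1) + 2 + 0 = 1. So 0 ≥ 1, which is false.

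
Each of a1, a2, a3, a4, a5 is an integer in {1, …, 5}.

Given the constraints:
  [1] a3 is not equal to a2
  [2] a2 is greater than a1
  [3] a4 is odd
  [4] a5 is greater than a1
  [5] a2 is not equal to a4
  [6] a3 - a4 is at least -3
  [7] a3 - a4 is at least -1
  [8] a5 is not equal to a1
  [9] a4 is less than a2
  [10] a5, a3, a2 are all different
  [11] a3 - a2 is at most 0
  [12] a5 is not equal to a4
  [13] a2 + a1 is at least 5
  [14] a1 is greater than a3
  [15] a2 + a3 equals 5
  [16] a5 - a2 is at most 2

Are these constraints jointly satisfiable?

Setting (a1, a2, a3, a4, a5) = (2, 4, 1, 1, 5) satisfies everything: constraint 6: a3 - a4 = 0; constraint 7: a3 - a4 = 0; constraint 11: a3 - a2 = -3, and the others follow.

Satisfiable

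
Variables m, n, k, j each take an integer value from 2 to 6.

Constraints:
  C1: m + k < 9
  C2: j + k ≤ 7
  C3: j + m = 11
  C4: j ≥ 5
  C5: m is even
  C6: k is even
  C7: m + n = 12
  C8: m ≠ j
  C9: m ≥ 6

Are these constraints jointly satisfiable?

Satisfiable

Try m = 6, n = 6, k = 2, j = 5.
Check constraint 1: m + k = 8; constraint 2: j + k = 7; constraint 3: j + m = 11. The remaining constraints are straightforward to verify.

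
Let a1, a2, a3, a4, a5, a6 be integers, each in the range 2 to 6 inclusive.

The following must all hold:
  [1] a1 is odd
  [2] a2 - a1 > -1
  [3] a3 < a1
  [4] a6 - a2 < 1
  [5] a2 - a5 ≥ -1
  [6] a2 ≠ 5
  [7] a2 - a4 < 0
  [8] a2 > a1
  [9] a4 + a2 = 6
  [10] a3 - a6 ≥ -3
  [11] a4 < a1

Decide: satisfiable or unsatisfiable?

Constraints 7, 8, and 11 give a1 < a2, a2 < a4, a4 < a1. Chaining: a1 < a2 < a4 < a1, which forces a1 < a1 — impossible.

Unsatisfiable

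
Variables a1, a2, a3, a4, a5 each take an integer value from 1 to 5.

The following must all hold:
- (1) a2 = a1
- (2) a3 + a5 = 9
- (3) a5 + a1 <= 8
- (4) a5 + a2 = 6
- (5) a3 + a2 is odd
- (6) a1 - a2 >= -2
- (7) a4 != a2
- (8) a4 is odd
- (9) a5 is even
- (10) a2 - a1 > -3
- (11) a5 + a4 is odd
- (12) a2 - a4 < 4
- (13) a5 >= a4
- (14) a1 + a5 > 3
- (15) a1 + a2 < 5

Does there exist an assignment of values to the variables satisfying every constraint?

Satisfiable

Setting (a1, a2, a3, a4, a5) = (2, 2, 5, 1, 4) satisfies everything: constraint 2: a3 + a5 = 9; constraint 3: a5 + a1 = 6; constraint 4: a5 + a2 = 6, and the others follow.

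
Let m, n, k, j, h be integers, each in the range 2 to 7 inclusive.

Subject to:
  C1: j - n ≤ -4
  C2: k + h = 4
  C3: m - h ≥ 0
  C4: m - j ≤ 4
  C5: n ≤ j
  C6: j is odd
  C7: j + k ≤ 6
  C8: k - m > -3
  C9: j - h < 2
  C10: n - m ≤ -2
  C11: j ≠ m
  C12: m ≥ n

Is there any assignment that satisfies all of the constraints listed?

Unsatisfiable

Constraints 1, 4, and 10 give j − m ≥ -4, m − n ≥ 2, n − j ≥ 4.
Adding all 3 inequalities: the left sides telescope to 0, and the right sides sum to (-4) + 2 + 4 = 2. So 0 ≥ 2, which is false.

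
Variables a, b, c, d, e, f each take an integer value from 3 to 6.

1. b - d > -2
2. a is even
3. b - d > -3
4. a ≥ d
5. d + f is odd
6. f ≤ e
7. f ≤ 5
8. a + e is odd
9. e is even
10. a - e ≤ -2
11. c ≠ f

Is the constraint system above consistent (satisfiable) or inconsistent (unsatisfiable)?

Unsatisfiable

Constraint 2 makes a even and constraint 9 makes e even, so a + e must be even. Constraint 8 says a + e is odd — contradiction.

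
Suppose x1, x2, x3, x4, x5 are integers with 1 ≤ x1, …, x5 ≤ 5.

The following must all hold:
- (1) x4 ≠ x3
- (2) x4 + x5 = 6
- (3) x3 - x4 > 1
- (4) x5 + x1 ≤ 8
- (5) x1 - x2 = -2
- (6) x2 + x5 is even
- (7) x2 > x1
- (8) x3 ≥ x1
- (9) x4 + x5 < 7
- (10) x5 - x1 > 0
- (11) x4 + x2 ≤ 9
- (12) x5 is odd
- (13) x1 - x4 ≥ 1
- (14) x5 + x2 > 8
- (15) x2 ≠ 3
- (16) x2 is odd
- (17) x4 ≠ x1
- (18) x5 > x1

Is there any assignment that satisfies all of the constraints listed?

Satisfiable

Setting (x1, x2, x3, x4, x5) = (3, 5, 5, 1, 5) satisfies everything: constraint 2: x4 + x5 = 6; constraint 3: x3 - x4 = 4, and the others follow.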